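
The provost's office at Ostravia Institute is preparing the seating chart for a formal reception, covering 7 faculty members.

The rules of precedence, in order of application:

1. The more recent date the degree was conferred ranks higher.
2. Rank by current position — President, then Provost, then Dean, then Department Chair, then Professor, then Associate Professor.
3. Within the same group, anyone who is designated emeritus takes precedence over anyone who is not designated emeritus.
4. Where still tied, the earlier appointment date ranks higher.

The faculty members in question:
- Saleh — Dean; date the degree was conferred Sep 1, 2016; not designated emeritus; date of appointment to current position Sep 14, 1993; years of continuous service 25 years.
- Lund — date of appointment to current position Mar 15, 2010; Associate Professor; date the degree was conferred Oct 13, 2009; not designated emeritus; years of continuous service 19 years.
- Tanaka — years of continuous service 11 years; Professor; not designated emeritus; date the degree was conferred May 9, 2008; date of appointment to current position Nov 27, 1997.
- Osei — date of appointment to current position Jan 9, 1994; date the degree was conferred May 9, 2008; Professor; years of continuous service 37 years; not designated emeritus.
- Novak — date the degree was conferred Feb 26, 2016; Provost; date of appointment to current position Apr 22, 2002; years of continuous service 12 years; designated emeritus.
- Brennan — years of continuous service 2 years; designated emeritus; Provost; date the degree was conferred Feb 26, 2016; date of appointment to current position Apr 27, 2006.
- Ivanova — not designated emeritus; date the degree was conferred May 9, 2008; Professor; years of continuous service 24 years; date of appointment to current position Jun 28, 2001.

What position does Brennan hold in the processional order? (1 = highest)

3

By date the degree was conferred (later first): Saleh (Sep 1, 2016); then Novak and Brennan (both Feb 26, 2016); then Lund (Oct 13, 2009); then Osei, Tanaka and Ivanova (each May 9, 2008).
Novak and Brennan are each Provost, so the next rule applies.
Novak and Brennan are each designated emeritus, so the next rule applies.
Among Novak and Brennan, by date of appointment to current position (earlier first): Novak (Apr 22, 2002) before Brennan (Apr 27, 2006).
Osei, Tanaka and Ivanova are each Professor, so the next rule applies.
Osei, Tanaka and Ivanova are each not designated emeritus, so the next rule applies.
Among Osei, Tanaka and Ivanova, by date of appointment to current position (earlier first): Osei (Jan 9, 1994) before Tanaka (Nov 27, 1997) before Ivanova (Jun 28, 2001).
Order: Saleh, Novak, Brennan, Lund, Osei, Tanaka, Ivanova. So position 3.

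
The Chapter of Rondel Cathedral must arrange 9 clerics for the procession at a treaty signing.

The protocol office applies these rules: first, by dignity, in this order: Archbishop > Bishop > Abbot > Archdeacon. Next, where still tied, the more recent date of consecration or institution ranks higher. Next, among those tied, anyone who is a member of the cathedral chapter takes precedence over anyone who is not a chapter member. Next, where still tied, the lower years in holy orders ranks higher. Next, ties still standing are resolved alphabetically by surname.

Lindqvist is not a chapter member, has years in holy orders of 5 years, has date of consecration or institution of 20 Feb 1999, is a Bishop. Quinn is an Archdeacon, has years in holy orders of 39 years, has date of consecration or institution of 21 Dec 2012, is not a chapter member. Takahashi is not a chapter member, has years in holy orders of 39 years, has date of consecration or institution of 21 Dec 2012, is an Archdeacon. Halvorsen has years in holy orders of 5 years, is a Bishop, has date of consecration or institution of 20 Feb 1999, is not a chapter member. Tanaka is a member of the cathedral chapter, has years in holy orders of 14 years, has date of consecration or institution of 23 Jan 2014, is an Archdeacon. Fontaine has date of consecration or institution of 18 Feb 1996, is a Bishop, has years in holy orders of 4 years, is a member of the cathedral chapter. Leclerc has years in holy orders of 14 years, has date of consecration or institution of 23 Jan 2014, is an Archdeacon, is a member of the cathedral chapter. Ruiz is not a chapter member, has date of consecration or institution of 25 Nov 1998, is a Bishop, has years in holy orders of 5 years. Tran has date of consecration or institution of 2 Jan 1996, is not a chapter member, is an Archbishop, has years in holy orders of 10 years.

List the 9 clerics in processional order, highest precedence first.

By dignity: Tran (Archbishop); then Halvorsen, Lindqvist, Ruiz and Fontaine (Bishop); then Leclerc, Tanaka, Quinn and Takahashi (Archdeacon).
Among Halvorsen, Lindqvist, Ruiz and Fontaine, by date of consecration or institution (later first): Halvorsen and Lindqvist (20 Feb 1999) before Ruiz (25 Nov 1998) before Fontaine (18 Feb 1996).
Halvorsen and Lindqvist are each not a chapter member, so the next rule applies.
Halvorsen and Lindqvist both have years in holy orders 5 years, so the next rule applies.
Among Halvorsen and Lindqvist, alphabetically by surname: Halvorsen before Lindqvist.
Among Leclerc, Tanaka, Quinn and Takahashi, by date of consecration or institution (later first): Leclerc and Tanaka (23 Jan 2014) before Quinn and Takahashi (21 Dec 2012).
Leclerc and Tanaka are each a member of the cathedral chapter, so the next rule applies.
Leclerc and Tanaka both have years in holy orders 14 years, so the next rule applies.
Among Leclerc and Tanaka, alphabetically by surname: Leclerc before Tanaka.
Quinn and Takahashi are each not a chapter member, so the next rule applies.
Quinn and Takahashi both have years in holy orders 39 years, so the next rule applies.
Among Quinn and Takahashi, alphabetically by surname: Quinn before Takahashi.
Full order: Tran, Halvorsen, Lindqvist, Ruiz, Fontaine, Leclerc, Tanaka, Quinn, Takahashi.

Tran, Halvorsen, Lindqvist, Ruiz, Fontaine, Leclerc, Tanaka, Quinn, Takahashi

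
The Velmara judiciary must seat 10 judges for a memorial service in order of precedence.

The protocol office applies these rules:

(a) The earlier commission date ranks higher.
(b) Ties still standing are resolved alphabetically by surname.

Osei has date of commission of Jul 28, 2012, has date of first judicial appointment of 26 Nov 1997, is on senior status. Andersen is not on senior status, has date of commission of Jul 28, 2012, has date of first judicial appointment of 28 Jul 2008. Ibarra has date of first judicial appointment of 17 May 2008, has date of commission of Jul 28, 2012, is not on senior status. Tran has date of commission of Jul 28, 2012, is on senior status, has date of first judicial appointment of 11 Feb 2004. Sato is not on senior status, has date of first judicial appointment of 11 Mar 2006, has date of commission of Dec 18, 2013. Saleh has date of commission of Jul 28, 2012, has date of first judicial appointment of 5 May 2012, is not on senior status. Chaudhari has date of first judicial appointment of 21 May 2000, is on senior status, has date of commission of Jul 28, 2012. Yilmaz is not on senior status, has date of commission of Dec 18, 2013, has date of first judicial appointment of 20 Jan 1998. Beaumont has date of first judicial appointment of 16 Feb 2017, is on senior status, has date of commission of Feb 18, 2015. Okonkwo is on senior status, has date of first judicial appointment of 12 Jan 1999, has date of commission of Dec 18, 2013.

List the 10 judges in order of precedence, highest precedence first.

By date of commission (earlier first): Andersen, Chaudhari, Ibarra, Osei, Saleh and Tran (each Jul 28, 2012); then Okonkwo, Sato and Yilmaz (each Dec 18, 2013); then Beaumont (Feb 18, 2015).
Among Andersen, Chaudhari, Ibarra, Osei, Saleh and Tran, alphabetically by surname: Andersen before Chaudhari before Ibarra before Osei before Saleh before Tran.
Among Okonkwo, Sato and Yilmaz, alphabetically by surname: Okonkwo before Sato before Yilmaz.
Full order: Andersen, Chaudhari, Ibarra, Osei, Saleh, Tran, Okonkwo, Sato, Yilmaz, Beaumont.

Andersen, Chaudhari, Ibarra, Osei, Saleh, Tran, Okonkwo, Sato, Yilmaz, Beaumont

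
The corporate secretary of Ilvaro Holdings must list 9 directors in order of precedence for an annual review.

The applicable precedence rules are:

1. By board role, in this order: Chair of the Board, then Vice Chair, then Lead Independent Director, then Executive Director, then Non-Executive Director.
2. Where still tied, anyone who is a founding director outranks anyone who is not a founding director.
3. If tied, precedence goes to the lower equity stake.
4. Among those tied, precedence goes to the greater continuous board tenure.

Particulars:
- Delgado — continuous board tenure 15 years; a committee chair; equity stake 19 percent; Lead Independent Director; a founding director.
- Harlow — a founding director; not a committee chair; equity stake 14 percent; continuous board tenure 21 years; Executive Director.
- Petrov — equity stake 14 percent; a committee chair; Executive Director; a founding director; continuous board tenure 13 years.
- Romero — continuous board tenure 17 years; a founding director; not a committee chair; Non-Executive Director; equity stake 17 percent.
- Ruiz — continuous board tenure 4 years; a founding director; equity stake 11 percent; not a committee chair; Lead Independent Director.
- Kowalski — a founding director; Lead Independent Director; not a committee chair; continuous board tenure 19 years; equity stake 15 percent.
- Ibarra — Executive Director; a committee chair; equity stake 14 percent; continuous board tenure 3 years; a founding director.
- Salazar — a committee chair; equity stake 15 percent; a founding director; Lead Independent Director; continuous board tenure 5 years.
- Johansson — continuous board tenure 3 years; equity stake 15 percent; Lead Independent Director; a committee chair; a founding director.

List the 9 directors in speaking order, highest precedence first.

By board role: Ruiz, Kowalski, Salazar, Johansson and Delgado (Lead Independent Director); then Harlow, Petrov and Ibarra (Executive Director); then Romero (Non-Executive Director).
Ruiz, Kowalski, Salazar, Johansson and Delgado are each a founding director, so the next rule applies.
Among Ruiz, Kowalski, Salazar, Johansson and Delgado, by equity stake (lower first): Ruiz (11 percent) before Kowalski, Salazar and Johansson (15 percent) before Delgado (19 percent).
Among Kowalski, Salazar and Johansson, by continuous board tenure (higher first): Kowalski (19 years) before Salazar (5 years) before Johansson (3 years).
Harlow, Petrov and Ibarra are each a founding director, so the next rule applies.
Harlow, Petrov and Ibarra all have equity stake 14 percent, so the next rule applies.
Among Harlow, Petrov and Ibarra, by continuous board tenure (higher first): Harlow (21 years) before Petrov (13 years) before Ibarra (3 years).
Full order: Ruiz, Kowalski, Salazar, Johansson, Delgado, Harlow, Petrov, Ibarra, Romero.

Ruiz, Kowalski, Salazar, Johansson, Delgado, Harlow, Petrov, Ibarra, Romero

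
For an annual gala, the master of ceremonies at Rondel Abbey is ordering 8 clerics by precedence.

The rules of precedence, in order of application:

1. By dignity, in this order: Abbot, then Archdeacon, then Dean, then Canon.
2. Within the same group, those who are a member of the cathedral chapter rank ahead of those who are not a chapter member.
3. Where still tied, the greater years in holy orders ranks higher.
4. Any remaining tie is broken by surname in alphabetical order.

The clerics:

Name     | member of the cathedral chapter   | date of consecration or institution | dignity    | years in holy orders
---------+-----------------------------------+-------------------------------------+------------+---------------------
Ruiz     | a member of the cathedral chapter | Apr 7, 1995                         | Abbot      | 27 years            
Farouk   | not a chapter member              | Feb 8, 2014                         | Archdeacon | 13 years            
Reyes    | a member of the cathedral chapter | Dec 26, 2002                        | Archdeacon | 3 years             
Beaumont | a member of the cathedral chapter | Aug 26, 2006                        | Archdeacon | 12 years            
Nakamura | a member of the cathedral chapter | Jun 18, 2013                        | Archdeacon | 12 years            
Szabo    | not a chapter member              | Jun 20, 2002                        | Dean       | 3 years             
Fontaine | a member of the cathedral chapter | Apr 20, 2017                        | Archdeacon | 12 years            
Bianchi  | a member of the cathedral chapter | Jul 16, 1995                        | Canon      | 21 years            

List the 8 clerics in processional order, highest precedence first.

By dignity: Ruiz (Abbot); then Beaumont, Fontaine, Nakamura, Reyes and Farouk (Archdeacon); then Szabo (Dean); then Bianchi (Canon).
Among Beaumont, Fontaine, Nakamura, Reyes and Farouk, a member of the cathedral chapter before not a chapter member: Beaumont, Fontaine, Nakamura and Reyes (a member of the cathedral chapter) before Farouk (not a chapter member).
Among Beaumont, Fontaine, Nakamura and Reyes, by years in holy orders (higher first): Beaumont, Fontaine and Nakamura (12 years) before Reyes (3 years).
Among Beaumont, Fontaine and Nakamura, alphabetically by surname: Beaumont before Fontaine before Nakamura.
Full order: Ruiz, Beaumont, Fontaine, Nakamura, Reyes, Farouk, Szabo, Bianchi.

Ruiz, Beaumont, Fontaine, Nakamura, Reyes, Farouk, Szabo, Bianchi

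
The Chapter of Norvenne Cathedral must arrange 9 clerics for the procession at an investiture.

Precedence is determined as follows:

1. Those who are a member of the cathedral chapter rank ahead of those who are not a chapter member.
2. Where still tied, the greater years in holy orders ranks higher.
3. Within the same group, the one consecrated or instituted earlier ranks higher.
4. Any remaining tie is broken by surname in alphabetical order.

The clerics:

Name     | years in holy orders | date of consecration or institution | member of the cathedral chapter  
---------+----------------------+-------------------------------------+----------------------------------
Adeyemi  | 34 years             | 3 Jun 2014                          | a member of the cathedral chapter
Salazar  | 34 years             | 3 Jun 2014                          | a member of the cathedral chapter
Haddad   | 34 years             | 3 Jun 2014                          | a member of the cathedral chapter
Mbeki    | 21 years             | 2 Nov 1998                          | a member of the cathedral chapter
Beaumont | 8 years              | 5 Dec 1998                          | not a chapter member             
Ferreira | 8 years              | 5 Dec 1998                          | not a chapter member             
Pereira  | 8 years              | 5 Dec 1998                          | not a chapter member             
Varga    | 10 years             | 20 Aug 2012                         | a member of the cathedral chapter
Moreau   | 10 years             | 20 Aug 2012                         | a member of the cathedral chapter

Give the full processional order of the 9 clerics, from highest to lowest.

By the first rule: Adeyemi, Haddad, Salazar, Mbeki, Moreau and Varga (each a member of the cathedral chapter); then Beaumont, Ferreira and Pereira (each not a chapter member).
Among Adeyemi, Haddad, Salazar, Mbeki, Moreau and Varga, by years in holy orders (higher first): Adeyemi, Haddad and Salazar (34 years) before Mbeki (21 years) before Moreau and Varga (10 years).
Adeyemi, Haddad and Salazar all have date of consecration or institution 3 Jun 2014, so the next rule applies.
Among Adeyemi, Haddad and Salazar, alphabetically by surname: Adeyemi before Haddad before Salazar.
Moreau and Varga both have date of consecration or institution 20 Aug 2012, so the next rule applies.
Among Moreau and Varga, alphabetically by surname: Moreau before Varga.
Beaumont, Ferreira and Pereira all have years in holy orders 8 years, so the next rule applies.
Beaumont, Ferreira and Pereira all have date of consecration or institution 5 Dec 1998, so the next rule applies.
Among Beaumont, Ferreira and Pereira, alphabetically by surname: Beaumont before Ferreira before Pereira.
Full order: Adeyemi, Haddad, Salazar, Mbeki, Moreau, Varga, Beaumont, Ferreira, Pereira.

Adeyemi, Haddad, Salazar, Mbeki, Moreau, Varga, Beaumont, Ferreira, Pereira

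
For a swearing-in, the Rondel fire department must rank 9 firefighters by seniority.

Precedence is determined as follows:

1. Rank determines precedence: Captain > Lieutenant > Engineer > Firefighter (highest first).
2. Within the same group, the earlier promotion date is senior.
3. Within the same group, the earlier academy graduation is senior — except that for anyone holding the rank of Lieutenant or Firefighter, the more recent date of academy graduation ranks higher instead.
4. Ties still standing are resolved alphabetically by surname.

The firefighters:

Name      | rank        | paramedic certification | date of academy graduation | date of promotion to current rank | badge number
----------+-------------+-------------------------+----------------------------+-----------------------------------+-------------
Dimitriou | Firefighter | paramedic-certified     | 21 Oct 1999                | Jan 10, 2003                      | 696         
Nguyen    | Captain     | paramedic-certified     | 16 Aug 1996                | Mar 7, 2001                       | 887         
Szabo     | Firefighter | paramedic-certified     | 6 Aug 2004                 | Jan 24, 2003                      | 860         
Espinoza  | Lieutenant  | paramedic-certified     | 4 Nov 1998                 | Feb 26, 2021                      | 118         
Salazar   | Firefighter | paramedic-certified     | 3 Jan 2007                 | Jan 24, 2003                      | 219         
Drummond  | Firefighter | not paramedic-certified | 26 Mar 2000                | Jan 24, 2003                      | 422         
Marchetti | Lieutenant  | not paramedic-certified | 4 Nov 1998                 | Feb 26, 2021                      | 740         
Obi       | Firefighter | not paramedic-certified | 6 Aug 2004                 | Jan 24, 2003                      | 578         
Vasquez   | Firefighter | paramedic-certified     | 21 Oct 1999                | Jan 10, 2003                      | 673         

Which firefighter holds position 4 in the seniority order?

Dimitriou

By rank: Nguyen (Captain); then Espinoza and Marchetti (Lieutenant); then Dimitriou, Vasquez, Salazar, Obi, Szabo and Drummond (Firefighter).
Espinoza and Marchetti both have date of promotion to current rank Feb 26, 2021, so the next rule applies.
Espinoza and Marchetti both have date of academy graduation 4 Nov 1998, so the next rule applies.
Among Espinoza and Marchetti, alphabetically by surname: Espinoza before Marchetti.
Among Dimitriou, Vasquez, Salazar, Obi, Szabo and Drummond, by date of promotion to current rank (earlier first): Dimitriou and Vasquez (Jan 10, 2003) before Salazar, Obi, Szabo and Drummond (Jan 24, 2003).
Dimitriou and Vasquez both have date of academy graduation 21 Oct 1999, so the next rule applies.
Among Dimitriou and Vasquez, alphabetically by surname: Dimitriou before Vasquez.
Among Salazar, Obi, Szabo and Drummond, by date of academy graduation (later first) (reversed rule for this group): Salazar (3 Jan 2007) before Obi and Szabo (6 Aug 2004) before Drummond (26 Mar 2000).
Among Obi and Szabo, alphabetically by surname: Obi before Szabo.
Order: Nguyen, Espinoza, Marchetti, Dimitriou, Vasquez, Salazar, Obi, Szabo, Drummond.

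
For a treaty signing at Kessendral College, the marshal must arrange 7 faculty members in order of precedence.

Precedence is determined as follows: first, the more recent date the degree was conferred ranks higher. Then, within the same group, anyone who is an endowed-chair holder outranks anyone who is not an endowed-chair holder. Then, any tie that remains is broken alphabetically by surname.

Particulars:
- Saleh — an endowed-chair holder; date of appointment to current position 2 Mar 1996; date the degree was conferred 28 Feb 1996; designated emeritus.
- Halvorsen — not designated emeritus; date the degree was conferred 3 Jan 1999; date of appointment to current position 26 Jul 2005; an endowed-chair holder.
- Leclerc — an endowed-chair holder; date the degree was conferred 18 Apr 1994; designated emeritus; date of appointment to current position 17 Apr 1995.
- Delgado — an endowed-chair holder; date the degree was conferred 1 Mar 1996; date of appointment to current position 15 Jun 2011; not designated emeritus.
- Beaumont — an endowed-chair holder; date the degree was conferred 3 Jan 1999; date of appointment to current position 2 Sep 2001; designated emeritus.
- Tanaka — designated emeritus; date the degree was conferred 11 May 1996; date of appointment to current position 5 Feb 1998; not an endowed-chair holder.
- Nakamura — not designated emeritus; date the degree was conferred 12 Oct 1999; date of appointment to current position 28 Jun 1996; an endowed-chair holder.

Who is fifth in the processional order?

Delgado

By date the degree was conferred (later first): Nakamura (12 Oct 1999); then Beaumont and Halvorsen (both 3 Jan 1999); then Tanaka (11 May 1996); then Delgado (1 Mar 1996); then Saleh (28 Feb 1996); then Leclerc (18 Apr 1994).
Beaumont and Halvorsen are each an endowed-chair holder, so the next rule applies.
Among Beaumont and Halvorsen, alphabetically by surname: Beaumont before Halvorsen.
Order: Nakamura, Beaumont, Halvorsen, Tanaka, Delgado, Saleh, Leclerc.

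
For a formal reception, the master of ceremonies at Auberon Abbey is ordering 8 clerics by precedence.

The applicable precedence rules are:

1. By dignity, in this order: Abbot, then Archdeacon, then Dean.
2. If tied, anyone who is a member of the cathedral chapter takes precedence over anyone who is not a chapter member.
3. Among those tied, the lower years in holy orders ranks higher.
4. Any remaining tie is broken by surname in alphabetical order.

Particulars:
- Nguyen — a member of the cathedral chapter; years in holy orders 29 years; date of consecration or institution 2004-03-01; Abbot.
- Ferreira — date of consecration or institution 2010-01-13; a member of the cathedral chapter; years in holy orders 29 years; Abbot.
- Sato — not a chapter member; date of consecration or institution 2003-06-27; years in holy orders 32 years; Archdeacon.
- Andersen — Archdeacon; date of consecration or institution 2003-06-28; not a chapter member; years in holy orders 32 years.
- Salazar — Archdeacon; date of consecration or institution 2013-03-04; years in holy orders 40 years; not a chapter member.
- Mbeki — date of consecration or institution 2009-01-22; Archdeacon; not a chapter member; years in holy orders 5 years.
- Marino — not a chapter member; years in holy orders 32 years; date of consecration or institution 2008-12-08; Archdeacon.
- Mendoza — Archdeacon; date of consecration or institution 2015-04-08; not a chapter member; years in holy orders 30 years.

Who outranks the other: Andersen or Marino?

Andersen

By dignity: Ferreira and Nguyen (Abbot); then Mbeki, Mendoza, Andersen, Marino, Sato and Salazar (Archdeacon).
Ferreira and Nguyen are each a member of the cathedral chapter, so the next rule applies.
Ferreira and Nguyen both have years in holy orders 29 years, so the next rule applies.
Among Ferreira and Nguyen, alphabetically by surname: Ferreira before Nguyen.
Mbeki, Mendoza, Andersen, Marino, Sato and Salazar are each not a chapter member, so the next rule applies.
Among Mbeki, Mendoza, Andersen, Marino, Sato and Salazar, by years in holy orders (lower first): Mbeki (5 years) before Mendoza (30 years) before Andersen, Marino and Sato (32 years) before Salazar (40 years).
Among Andersen, Marino and Sato, alphabetically by surname: Andersen before Marino before Sato.
So Andersen takes precedence.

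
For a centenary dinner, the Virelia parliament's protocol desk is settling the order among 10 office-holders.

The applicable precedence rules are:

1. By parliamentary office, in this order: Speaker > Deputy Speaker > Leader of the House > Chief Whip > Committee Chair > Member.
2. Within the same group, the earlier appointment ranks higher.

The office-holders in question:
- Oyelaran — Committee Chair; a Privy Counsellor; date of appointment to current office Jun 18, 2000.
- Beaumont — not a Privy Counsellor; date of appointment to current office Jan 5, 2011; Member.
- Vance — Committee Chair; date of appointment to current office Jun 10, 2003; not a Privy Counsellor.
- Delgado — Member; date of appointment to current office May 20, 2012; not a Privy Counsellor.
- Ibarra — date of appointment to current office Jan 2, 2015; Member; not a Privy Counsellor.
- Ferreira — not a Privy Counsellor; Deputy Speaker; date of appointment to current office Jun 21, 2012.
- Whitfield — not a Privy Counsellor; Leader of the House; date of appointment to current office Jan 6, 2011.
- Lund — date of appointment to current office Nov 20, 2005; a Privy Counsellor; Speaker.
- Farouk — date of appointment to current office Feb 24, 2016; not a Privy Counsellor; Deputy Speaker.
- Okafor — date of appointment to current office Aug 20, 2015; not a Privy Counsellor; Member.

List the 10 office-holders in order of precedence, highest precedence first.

By parliamentary office: Lund (Speaker); then Ferreira and Farouk (Deputy Speaker); then Whitfield (Leader of the House); then Oyelaran and Vance (Committee Chair); then Beaumont, Delgado, Ibarra and Okafor (Member).
Among Ferreira and Farouk, by date of appointment to current office (earlier first): Ferreira (Jun 21, 2012) before Farouk (Feb 24, 2016).
Among Oyelaran and Vance, by date of appointment to current office (earlier first): Oyelaran (Jun 18, 2000) before Vance (Jun 10, 2003).
Among Beaumont, Delgado, Ibarra and Okafor, by date of appointment to current office (earlier first): Beaumont (Jan 5, 2011) before Delgado (May 20, 2012) before Ibarra (Jan 2, 2015) before Okafor (Aug 20, 2015).
Full order: Lund, Ferreira, Farouk, Whitfield, Oyelaran, Vance, Beaumont, Delgado, Ibarra, Okafor.

Lund, Ferreira, Farouk, Whitfield, Oyelaran, Vance, Beaumont, Delgado, Ibarra, Okafor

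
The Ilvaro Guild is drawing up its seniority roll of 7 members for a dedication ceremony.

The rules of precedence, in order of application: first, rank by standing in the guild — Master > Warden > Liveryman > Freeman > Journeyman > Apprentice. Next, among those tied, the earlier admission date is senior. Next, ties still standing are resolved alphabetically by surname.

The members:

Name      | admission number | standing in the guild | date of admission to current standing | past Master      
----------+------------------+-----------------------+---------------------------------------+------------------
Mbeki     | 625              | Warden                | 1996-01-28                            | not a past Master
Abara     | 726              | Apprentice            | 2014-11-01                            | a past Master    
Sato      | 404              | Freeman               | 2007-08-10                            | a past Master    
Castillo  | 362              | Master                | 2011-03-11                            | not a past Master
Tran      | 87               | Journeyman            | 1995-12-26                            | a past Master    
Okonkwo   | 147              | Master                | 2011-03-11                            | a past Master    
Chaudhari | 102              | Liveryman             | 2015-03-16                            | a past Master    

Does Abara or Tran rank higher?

By standing in the guild: Castillo and Okonkwo (Master); then Mbeki (Warden); then Chaudhari (Liveryman); then Sato (Freeman); then Tran (Journeyman); then Abara (Apprentice).
Castillo and Okonkwo both have date of admission to current standing 2011-03-11, so the next rule applies.
Among Castillo and Okonkwo, alphabetically by surname: Castillo before Okonkwo.
So Tran takes precedence.

Tran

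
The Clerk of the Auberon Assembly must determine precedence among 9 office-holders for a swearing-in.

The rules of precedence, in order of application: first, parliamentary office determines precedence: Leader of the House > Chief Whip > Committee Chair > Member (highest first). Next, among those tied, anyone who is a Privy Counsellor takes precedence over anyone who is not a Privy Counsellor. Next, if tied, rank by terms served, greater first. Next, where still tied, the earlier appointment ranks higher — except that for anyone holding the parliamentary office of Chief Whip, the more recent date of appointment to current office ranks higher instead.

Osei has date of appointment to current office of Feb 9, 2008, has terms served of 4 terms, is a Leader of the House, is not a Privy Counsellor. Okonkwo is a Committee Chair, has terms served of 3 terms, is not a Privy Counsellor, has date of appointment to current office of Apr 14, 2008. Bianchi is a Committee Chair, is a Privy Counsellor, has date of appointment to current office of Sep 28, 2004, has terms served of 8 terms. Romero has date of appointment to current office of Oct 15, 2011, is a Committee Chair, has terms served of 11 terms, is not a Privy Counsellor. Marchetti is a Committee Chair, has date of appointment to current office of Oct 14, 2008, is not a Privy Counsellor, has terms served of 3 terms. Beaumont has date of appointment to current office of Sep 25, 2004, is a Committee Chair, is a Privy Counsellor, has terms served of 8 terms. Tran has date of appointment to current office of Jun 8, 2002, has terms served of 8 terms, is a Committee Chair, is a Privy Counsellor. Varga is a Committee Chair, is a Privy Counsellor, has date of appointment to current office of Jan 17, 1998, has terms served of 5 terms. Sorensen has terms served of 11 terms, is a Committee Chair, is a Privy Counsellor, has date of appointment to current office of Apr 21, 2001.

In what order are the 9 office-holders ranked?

By parliamentary office: Osei (Leader of the House); then Sorensen, Tran, Beaumont, Bianchi, Varga, Romero, Okonkwo and Marchetti (Committee Chair).
Among Sorensen, Tran, Beaumont, Bianchi, Varga, Romero, Okonkwo and Marchetti, a Privy Counsellor before not a Privy Counsellor: Sorensen, Tran, Beaumont, Bianchi and Varga (a Privy Counsellor) before Romero, Okonkwo and Marchetti (not a Privy Counsellor).
Among Sorensen, Tran, Beaumont, Bianchi and Varga, by terms served (higher first): Sorensen (11 terms) before Tran, Beaumont and Bianchi (8 terms) before Varga (5 terms).
Among Tran, Beaumont and Bianchi, by date of appointment to current office (earlier first): Tran (Jun 8, 2002) before Beaumont (Sep 25, 2004) before Bianchi (Sep 28, 2004).
Among Romero, Okonkwo and Marchetti, by terms served (higher first): Romero (11 terms) before Okonkwo and Marchetti (3 terms).
Among Okonkwo and Marchetti, by date of appointment to current office (earlier first): Okonkwo (Apr 14, 2008) before Marchetti (Oct 14, 2008).
Full order: Osei, Sorensen, Tran, Beaumont, Bianchi, Varga, Romero, Okonkwo, Marchetti.

Osei, Sorensen, Tran, Beaumont, Bianchi, Varga, Romero, Okonkwo, Marchetti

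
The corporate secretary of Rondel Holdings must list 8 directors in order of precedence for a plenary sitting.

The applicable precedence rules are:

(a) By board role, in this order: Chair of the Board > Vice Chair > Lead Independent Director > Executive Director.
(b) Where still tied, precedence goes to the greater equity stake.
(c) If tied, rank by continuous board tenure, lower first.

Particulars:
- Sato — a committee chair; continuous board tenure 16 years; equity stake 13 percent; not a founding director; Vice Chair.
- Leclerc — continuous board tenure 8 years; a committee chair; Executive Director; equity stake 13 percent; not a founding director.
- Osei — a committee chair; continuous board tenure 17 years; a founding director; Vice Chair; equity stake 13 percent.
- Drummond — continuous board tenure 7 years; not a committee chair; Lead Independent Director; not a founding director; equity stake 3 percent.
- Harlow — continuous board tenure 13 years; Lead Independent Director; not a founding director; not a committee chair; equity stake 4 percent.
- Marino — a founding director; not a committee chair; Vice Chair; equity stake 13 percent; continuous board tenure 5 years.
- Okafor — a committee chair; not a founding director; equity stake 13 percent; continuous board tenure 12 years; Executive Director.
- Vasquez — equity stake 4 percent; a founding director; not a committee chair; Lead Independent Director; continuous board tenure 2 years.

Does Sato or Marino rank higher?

By board role: Marino, Sato and Osei (Vice Chair); then Vasquez, Harlow and Drummond (Lead Independent Director); then Leclerc and Okafor (Executive Director).
Marino, Sato and Osei all have equity stake 13 percent, so the next rule applies.
Among Marino, Sato and Osei, by continuous board tenure (lower first): Marino (5 years) before Sato (16 years) before Osei (17 years).
Among Vasquez, Harlow and Drummond, by equity stake (higher first): Vasquez and Harlow (4 percent) before Drummond (3 percent).
Among Vasquez and Harlow, by continuous board tenure (lower first): Vasquez (2 years) before Harlow (13 years).
Leclerc and Okafor both have equity stake 13 percent, so the next rule applies.
Among Leclerc and Okafor, by continuous board tenure (lower first): Leclerc (8 years) before Okafor (12 years).
So Marino takes precedence.

Marino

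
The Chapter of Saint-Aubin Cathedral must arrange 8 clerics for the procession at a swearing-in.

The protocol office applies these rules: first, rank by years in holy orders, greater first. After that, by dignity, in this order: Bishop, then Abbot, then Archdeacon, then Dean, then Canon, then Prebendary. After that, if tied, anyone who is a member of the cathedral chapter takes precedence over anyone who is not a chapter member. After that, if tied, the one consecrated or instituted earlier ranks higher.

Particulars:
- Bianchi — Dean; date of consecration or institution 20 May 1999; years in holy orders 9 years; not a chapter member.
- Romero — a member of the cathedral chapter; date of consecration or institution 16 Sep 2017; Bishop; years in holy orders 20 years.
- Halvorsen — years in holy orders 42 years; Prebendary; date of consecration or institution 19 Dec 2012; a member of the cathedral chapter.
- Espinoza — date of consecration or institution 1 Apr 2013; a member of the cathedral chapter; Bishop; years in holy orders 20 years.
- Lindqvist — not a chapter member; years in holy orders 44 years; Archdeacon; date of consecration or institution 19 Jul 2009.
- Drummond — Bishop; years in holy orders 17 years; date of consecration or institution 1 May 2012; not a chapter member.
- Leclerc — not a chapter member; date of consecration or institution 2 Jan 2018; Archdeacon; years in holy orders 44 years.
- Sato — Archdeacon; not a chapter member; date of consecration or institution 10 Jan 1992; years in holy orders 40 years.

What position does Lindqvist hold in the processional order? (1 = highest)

By years in holy orders (higher first): Lindqvist and Leclerc (both 44 years); then Halvorsen (42 years); then Sato (40 years); then Espinoza and Romero (both 20 years); then Drummond (17 years); then Bianchi (9 years).
Lindqvist and Leclerc are each Archdeacon, so the next rule applies.
Lindqvist and Leclerc are each not a chapter member, so the next rule applies.
Among Lindqvist and Leclerc, by date of consecration or institution (earlier first): Lindqvist (19 Jul 2009) before Leclerc (2 Jan 2018).
Espinoza and Romero are each Bishop, so the next rule applies.
Espinoza and Romero are each a member of the cathedral chapter, so the next rule applies.
Among Espinoza and Romero, by date of consecration or institution (earlier first): Espinoza (1 Apr 2013) before Romero (16 Sep 2017).
Order: Lindqvist, Leclerc, Halvorsen, Sato, Espinoza, Romero, Drummond, Bianchi. So position 1.

1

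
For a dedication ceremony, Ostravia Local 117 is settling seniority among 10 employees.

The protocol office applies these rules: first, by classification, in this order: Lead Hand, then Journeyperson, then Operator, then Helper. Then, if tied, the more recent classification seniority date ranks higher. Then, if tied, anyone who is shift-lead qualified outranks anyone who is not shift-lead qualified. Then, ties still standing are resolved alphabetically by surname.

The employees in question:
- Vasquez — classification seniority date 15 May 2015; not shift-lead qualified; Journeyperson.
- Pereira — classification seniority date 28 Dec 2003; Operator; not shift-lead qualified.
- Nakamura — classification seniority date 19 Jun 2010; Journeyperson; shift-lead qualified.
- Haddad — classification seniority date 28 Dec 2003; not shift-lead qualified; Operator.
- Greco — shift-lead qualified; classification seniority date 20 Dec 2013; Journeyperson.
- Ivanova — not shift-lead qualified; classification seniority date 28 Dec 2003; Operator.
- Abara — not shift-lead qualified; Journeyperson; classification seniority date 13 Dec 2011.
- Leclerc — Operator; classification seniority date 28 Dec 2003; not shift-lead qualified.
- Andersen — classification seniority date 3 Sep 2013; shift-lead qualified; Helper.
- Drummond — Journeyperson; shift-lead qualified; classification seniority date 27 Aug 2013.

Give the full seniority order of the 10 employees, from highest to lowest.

Vasquez, Greco, Drummond, Abara, Nakamura, Haddad, Ivanova, Leclerc, Pereira, Andersen

By classification: Vasquez, Greco, Drummond, Abara and Nakamura (Journeyperson); then Haddad, Ivanova, Leclerc and Pereira (Operator); then Andersen (Helper).
Among Vasquez, Greco, Drummond, Abara and Nakamura, by classification seniority date (later first): Vasquez (15 May 2015) before Greco (20 Dec 2013) before Drummond (27 Aug 2013) before Abara (13 Dec 2011) before Nakamura (19 Jun 2010).
Haddad, Ivanova, Leclerc and Pereira all have classification seniority date 28 Dec 2003, so the next rule applies.
Haddad, Ivanova, Leclerc and Pereira are each not shift-lead qualified, so the next rule applies.
Among Haddad, Ivanova, Leclerc and Pereira, alphabetically by surname: Haddad before Ivanova before Leclerc before Pereira.
Full order: Vasquez, Greco, Drummond, Abara, Nakamura, Haddad, Ivanova, Leclerc, Pereira, Andersen.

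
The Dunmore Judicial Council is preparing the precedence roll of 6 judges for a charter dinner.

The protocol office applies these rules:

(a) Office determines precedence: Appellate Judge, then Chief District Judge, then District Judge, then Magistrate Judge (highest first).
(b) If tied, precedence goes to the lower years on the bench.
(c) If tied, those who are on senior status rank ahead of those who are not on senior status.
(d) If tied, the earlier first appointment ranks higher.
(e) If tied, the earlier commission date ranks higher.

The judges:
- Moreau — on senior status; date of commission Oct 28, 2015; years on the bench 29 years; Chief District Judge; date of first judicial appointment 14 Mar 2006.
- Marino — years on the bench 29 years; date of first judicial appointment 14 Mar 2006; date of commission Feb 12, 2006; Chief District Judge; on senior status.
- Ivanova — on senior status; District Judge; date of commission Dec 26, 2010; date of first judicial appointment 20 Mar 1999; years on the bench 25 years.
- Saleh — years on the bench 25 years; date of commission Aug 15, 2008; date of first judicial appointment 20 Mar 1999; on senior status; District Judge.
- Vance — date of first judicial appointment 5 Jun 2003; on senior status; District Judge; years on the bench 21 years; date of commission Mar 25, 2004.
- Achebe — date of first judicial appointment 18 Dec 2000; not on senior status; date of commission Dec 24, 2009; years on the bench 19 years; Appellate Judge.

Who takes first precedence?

Achebe

By office: Achebe (Appellate Judge); then Marino and Moreau (Chief District Judge); then Vance, Saleh and Ivanova (District Judge).
Marino and Moreau both have years on the bench 29 years, so the next rule applies.
Marino and Moreau are each on senior status, so the next rule applies.
Marino and Moreau both have date of first judicial appointment 14 Mar 2006, so the next rule applies.
Among Marino and Moreau, by date of commission (earlier first): Marino (Feb 12, 2006) before Moreau (Oct 28, 2015).
Among Vance, Saleh and Ivanova, by years on the bench (lower first): Vance (21 years) before Saleh and Ivanova (25 years).
Saleh and Ivanova are each on senior status, so the next rule applies.
Saleh and Ivanova both have date of first judicial appointment 20 Mar 1999, so the next rule applies.
Among Saleh and Ivanova, by date of commission (earlier first): Saleh (Aug 15, 2008) before Ivanova (Dec 26, 2010).
Order: Achebe, Marino, Moreau, Vance, Saleh, Ivanova.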